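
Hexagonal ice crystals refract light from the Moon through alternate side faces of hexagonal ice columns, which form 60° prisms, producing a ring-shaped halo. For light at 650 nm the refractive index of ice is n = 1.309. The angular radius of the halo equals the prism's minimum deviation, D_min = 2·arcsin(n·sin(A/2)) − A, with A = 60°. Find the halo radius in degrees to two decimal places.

n·sin(A/2) = 1.309 × sin 30° = 1.309 × 0.5000 = 0.6545.
D_min = 2·arcsin(0.6545) − 60° = 2 × 40.882° − 60° = 21.763°.

21.76°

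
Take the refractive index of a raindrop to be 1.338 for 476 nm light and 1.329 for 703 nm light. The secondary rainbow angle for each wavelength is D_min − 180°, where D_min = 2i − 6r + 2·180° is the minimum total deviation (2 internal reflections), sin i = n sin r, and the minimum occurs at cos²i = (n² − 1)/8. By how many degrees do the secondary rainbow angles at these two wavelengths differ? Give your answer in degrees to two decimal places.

2.36°

At 476 nm (n = 1.338): cos²i = 0.09878 → i = 71.682°, r = 45.195°, D_min = 232.193°, rainbow angle = 52.193°.
At 703 nm (n = 1.329): cos²i = 0.09578 → i = 71.972°, r = 45.685°, D_min = 229.837°, rainbow angle = 49.837°.
Angular width = |52.193° − 49.837°| = 2.356°.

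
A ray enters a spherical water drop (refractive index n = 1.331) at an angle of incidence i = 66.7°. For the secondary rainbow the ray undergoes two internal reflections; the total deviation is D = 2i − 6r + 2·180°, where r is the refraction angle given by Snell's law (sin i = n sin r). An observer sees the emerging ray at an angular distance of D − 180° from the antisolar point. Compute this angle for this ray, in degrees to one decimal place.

sin r = sin 66.7° / 1.331 = 0.9184/1.331 = 0.6900; r = 43.63°.
D = 2·66.7° − 6·43.63° + 2·180° = 133.40° − 261.80° + 360° = 231.60°.
Angle from antisolar point = D − 180° = 51.60°.

51.6°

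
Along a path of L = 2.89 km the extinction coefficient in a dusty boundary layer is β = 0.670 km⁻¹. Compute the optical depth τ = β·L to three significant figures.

τ = β·L = 0.670 × 2.89 = 1.9363.

1.94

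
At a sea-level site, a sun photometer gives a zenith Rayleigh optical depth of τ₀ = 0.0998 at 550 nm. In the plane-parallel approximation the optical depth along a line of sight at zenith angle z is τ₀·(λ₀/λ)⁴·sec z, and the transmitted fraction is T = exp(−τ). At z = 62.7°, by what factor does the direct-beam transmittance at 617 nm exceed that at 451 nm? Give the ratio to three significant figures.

Airmass: sec 62.7° = 2.1803.
τ(617 nm) = 0.0998 × (550/617)⁴ × 2.1803 = 0.0998 × 0.6314 × 2.1803 = 0.1374.
τ(451 nm) = 0.0998 × (550/451)⁴ × 2.1803 = 0.0998 × 2.2118 × 2.1803 = 0.4813.
T(617)/T(451) = exp(τ_B − τ_A) = exp(0.3439) = 1.4104.

1.41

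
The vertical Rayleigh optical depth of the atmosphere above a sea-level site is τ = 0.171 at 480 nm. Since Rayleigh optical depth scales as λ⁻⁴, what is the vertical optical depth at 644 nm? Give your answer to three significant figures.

0.0528

τ(644 nm) = τ(480 nm) × (480/644)⁴ = 0.171 × (0.7453)⁴ = 0.171 × 0.3086 = 0.0528.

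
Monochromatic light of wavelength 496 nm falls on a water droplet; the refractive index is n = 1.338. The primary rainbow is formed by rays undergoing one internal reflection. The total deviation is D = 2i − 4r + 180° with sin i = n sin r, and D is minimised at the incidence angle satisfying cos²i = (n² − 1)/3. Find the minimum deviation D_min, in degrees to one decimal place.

cos²i = (1.79024 − 1)/3 = 0.26341; i = arccos(0.51324) = 59.120°.
sin r = sin 59.120°/1.338 = 0.64144; r = 39.899°.
D_min = 2·59.120° − 4·39.899° + 180° = 138.643°.

138.6°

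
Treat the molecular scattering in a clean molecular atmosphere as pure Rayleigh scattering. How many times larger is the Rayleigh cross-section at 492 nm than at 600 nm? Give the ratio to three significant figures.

Rayleigh scattering ∝ λ⁻⁴, so the ratio of coefficients is the inverse fourth power of the wavelength ratio.
σ(492)/σ(600) = (600/492)⁴ = (1.2195)⁴ = 2.212.

2.21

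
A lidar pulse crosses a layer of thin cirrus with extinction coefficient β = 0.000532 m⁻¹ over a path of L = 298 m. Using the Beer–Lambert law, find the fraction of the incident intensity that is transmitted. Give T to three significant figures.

τ = β·L = 0.000532 × 298 = 0.1585.
T = exp(−0.1585) = 0.8534.

0.853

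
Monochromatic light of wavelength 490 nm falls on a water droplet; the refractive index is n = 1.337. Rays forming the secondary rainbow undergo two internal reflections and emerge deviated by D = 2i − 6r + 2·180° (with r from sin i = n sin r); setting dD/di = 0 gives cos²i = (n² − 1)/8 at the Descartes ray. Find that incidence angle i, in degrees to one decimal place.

71.7°

cos²i = (1.337² − 1)/8 = (1.78757 − 1)/8 = 0.09845.
cos i = 0.31376, so i = 71.714°.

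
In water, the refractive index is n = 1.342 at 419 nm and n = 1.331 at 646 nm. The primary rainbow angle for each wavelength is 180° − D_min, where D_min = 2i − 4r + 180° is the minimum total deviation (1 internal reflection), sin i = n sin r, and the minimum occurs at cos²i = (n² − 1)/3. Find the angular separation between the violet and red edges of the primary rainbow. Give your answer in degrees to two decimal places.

At 419 nm (n = 1.342): cos²i = 0.26699 → i = 58.888°, r = 39.641°, D_min = 139.213°, rainbow angle = 40.787°.
At 646 nm (n = 1.331): cos²i = 0.25719 → i = 59.527°, r = 40.356°, D_min = 137.630°, rainbow angle = 42.370°.
Angular width = |40.787° − 42.370°| = 1.583°.

1.58°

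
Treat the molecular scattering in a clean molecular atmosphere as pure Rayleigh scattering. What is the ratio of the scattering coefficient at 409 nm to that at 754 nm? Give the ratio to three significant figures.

Rayleigh scattering ∝ λ⁻⁴, so the ratio of coefficients is the inverse fourth power of the wavelength ratio.
σ(409)/σ(754) = (754/409)⁴ = (1.8435)⁴ = 11.55.

11.6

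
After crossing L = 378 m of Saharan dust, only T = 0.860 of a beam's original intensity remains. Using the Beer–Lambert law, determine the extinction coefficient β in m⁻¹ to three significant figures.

0.000399 m⁻¹

Beer–Lambert: T = exp(−βL) ⇒ β = −ln(T)/L = −ln(0.860)/378 = 0.1508/378 = 0.000399 m⁻¹.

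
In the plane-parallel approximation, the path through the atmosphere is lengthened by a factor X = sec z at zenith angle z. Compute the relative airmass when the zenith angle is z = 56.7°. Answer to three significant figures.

X = sec z = 1/cos 56.7° = 1/0.5490 = 1.8214.

1.82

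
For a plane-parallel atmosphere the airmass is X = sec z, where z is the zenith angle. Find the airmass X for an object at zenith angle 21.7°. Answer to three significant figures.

1.08

X = sec z = 1/cos 21.7° = 1/0.9291 = 1.0763.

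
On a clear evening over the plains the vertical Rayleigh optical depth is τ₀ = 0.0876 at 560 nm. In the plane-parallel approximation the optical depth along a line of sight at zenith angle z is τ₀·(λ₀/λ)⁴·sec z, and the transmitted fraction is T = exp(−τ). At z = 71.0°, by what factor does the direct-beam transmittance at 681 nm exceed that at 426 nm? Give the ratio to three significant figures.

Airmass: sec 71.0° = 3.0716.
τ(681 nm) = 0.0876 × (560/681)⁴ × 3.0716 = 0.0876 × 0.4573 × 3.0716 = 0.1230.
τ(426 nm) = 0.0876 × (560/426)⁴ × 3.0716 = 0.0876 × 2.9862 × 3.0716 = 0.8035.
T(681)/T(426) = exp(τ_B − τ_A) = exp(0.6804) = 1.9748.

1.97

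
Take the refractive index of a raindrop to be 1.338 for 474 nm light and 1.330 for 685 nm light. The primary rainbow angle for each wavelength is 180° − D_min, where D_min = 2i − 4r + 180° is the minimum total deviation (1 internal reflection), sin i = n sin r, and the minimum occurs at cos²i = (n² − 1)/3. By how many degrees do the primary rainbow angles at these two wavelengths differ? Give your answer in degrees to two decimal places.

At 474 nm (n = 1.338): cos²i = 0.26341 → i = 59.120°, r = 39.899°, D_min = 138.643°, rainbow angle = 41.357°.
At 685 nm (n = 1.330): cos²i = 0.25630 → i = 59.585°, r = 40.422°, D_min = 137.484°, rainbow angle = 42.516°.
Angular width = |41.357° − 42.516°| = 1.160°.

1.16°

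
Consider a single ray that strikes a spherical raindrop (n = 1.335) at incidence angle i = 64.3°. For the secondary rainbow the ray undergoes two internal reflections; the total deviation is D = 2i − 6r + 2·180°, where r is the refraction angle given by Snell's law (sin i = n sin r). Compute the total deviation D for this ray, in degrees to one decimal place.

sin r = sin 64.3° / 1.335 = 0.9011/1.335 = 0.6750; r = 42.45°.
D = 2·64.3° − 6·42.45° + 2·180° = 128.60° − 254.71° + 360° = 233.89°.

233.9°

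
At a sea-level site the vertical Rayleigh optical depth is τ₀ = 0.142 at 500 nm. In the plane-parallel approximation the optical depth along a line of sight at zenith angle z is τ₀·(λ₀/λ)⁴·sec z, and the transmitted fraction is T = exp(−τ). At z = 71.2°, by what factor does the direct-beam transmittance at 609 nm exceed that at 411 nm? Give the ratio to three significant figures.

2.15

Airmass: sec 71.2° = 3.1030.
τ(609 nm) = 0.142 × (500/609)⁴ × 3.1030 = 0.142 × 0.4544 × 3.1030 = 0.2002.
τ(411 nm) = 0.142 × (500/411)⁴ × 3.1030 = 0.142 × 2.1903 × 3.1030 = 0.9651.
T(609)/T(411) = exp(τ_B − τ_A) = exp(0.7649) = 2.1488.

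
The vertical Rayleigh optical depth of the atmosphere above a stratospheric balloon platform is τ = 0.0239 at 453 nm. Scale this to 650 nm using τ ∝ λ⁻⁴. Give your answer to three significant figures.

0.00564

τ(650 nm) = τ(453 nm) × (453/650)⁴ = 0.0239 × (0.6969)⁴ = 0.0239 × 0.2359 = 0.0056.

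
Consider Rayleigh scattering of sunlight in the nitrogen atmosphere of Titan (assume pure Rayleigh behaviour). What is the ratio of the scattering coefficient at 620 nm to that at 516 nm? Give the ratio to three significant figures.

0.480

Rayleigh scattering ∝ λ⁻⁴, so the ratio of coefficients is the inverse fourth power of the wavelength ratio.
σ(620)/σ(516) = (516/620)⁴ = (0.8323)⁴ = 0.4798.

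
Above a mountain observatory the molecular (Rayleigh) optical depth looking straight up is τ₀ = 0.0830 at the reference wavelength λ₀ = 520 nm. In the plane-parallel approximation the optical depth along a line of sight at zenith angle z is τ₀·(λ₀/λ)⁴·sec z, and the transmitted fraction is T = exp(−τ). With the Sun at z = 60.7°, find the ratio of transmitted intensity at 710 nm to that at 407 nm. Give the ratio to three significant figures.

Airmass: sec 60.7° = 2.0434.
τ(710 nm) = 0.0830 × (520/710)⁴ × 2.0434 = 0.0830 × 0.2877 × 2.0434 = 0.0488.
τ(407 nm) = 0.0830 × (520/407)⁴ × 2.0434 = 0.0830 × 2.6646 × 2.0434 = 0.4519.
T(710)/T(407) = exp(τ_B − τ_A) = exp(0.4031) = 1.4965.

1.50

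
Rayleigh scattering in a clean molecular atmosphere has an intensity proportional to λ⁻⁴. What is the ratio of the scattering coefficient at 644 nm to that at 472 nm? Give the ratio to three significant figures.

0.289

Rayleigh scattering ∝ λ⁻⁴, so the ratio of coefficients is the inverse fourth power of the wavelength ratio.
σ(644)/σ(472) = (472/644)⁴ = (0.7329)⁴ = 0.2886.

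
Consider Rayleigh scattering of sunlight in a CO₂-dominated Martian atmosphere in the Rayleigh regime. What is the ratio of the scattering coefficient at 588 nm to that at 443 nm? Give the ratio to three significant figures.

Rayleigh scattering ∝ λ⁻⁴, so the ratio of coefficients is the inverse fourth power of the wavelength ratio.
σ(588)/σ(443) = (443/588)⁴ = (0.7534)⁴ = 0.3222.

0.322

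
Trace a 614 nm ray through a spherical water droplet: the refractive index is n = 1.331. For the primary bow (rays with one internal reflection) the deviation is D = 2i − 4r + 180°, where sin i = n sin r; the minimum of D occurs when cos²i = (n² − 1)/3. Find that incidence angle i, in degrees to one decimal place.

cos²i = (1.331² − 1)/3 = (1.77156 − 1)/3 = 0.25719.
cos i = 0.50714, so i = 59.527°.

59.5°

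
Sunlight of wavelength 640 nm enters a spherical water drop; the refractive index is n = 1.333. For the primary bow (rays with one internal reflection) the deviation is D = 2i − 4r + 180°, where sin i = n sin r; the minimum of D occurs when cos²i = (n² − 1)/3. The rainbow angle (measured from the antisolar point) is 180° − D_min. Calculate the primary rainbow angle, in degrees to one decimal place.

cos²i = (1.77689 − 1)/3 = 0.25896; i = arccos(0.50888) = 59.410°.
sin r = sin 59.410°/1.333 = 0.64579; r = 40.225°.
D_min = 2·59.410° − 4·40.225° + 180° = 137.922°.
Rainbow angle = 180° − D_min = 42.078°.

42.1°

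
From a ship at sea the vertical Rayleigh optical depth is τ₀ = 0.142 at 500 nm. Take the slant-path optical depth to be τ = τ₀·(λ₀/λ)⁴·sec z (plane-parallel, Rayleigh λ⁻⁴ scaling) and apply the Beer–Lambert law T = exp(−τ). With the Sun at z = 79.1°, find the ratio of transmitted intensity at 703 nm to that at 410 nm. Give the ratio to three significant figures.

4.34

Airmass: sec 79.1° = 5.2883.
τ(703 nm) = 0.142 × (500/703)⁴ × 5.2883 = 0.142 × 0.2559 × 5.2883 = 0.1922.
τ(410 nm) = 0.142 × (500/410)⁴ × 5.2883 = 0.142 × 2.2118 × 5.2883 = 1.6609.
T(703)/T(410) = exp(τ_B − τ_A) = exp(1.4688) = 4.3439.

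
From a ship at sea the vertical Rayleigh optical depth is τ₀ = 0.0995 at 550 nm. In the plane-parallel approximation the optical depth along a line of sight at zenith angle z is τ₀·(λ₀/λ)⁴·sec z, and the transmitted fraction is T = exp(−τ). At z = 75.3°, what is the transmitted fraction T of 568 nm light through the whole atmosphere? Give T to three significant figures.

0.708

sec 75.3° = 3.9408.
τ = 0.0995 × (550/568)⁴ × 3.9408 = 0.0995 × 0.8791 × 3.9408 = 0.3447.
T = exp(−0.3447) = 0.7084.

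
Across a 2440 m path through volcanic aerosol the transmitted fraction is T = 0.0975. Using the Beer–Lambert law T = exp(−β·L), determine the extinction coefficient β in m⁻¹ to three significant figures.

0.000954 m⁻¹

Beer–Lambert: T = exp(−βL) ⇒ β = −ln(T)/L = −ln(0.0975)/2440 = 2.3279/2440 = 0.0009541 m⁻¹.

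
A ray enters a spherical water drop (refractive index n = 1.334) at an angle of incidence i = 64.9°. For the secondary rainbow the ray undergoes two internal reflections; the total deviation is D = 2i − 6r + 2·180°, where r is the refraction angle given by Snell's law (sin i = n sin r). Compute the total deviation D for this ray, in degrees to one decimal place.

sin r = sin 64.9° / 1.334 = 0.9056/1.334 = 0.6788; r = 42.75°.
D = 2·64.9° − 6·42.75° + 2·180° = 129.80° − 256.52° + 360° = 233.28°.

233.3°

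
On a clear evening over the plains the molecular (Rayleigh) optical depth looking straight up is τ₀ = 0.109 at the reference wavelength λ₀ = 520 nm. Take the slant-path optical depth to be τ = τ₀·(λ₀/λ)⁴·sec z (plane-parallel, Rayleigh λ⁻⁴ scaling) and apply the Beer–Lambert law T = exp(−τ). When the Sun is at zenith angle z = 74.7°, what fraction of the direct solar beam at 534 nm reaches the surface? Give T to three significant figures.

0.690

sec 74.7° = 3.7897.
τ = 0.109 × (520/534)⁴ × 3.7897 = 0.109 × 0.8992 × 3.7897 = 0.3714.
T = exp(−0.3714) = 0.6897.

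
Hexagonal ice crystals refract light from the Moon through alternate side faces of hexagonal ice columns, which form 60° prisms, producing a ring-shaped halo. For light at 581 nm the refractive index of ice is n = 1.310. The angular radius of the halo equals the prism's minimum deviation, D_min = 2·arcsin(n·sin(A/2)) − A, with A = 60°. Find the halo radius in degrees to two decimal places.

21.84°

n·sin(A/2) = 1.310 × sin 30° = 1.310 × 0.5000 = 0.6550.
D_min = 2·arcsin(0.6550) − 60° = 2 × 40.920° − 60° = 21.839°.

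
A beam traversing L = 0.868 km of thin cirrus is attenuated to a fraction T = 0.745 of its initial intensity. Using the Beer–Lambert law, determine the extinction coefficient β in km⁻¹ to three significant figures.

0.339 km⁻¹

Beer–Lambert: T = exp(−βL) ⇒ β = −ln(T)/L = −ln(0.745)/0.868 = 0.2944/0.868 = 0.3391 km⁻¹.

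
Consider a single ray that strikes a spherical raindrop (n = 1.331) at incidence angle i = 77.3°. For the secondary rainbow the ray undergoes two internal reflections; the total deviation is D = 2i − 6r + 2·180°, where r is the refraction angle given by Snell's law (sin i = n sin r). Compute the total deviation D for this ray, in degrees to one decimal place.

231.8°

sin r = sin 77.3° / 1.331 = 0.9755/1.331 = 0.7329; r = 47.13°.
D = 2·77.3° − 6·47.13° + 2·180° = 154.60° − 282.80° + 360° = 231.80°.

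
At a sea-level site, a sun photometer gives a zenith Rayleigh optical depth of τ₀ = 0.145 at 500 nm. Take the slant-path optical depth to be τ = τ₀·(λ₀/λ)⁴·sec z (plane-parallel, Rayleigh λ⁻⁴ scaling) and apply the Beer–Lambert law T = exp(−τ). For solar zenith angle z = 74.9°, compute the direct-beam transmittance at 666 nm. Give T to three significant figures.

sec 74.9° = 3.8387.
τ = 0.145 × (500/666)⁴ × 3.8387 = 0.145 × 0.3177 × 3.8387 = 0.1768.
T = exp(−0.1768) = 0.8379.

0.838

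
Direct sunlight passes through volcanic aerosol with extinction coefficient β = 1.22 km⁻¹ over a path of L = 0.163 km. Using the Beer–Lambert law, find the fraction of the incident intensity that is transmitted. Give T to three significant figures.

τ = β·L = 1.22 × 0.163 = 0.1989.
T = exp(−0.1989) = 0.8197.

0.820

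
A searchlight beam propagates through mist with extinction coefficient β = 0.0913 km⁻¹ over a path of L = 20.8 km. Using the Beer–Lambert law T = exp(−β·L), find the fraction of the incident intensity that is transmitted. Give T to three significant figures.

τ = β·L = 0.0913 × 20.8 = 1.8990.
T = exp(−1.8990) = 0.1497.

0.150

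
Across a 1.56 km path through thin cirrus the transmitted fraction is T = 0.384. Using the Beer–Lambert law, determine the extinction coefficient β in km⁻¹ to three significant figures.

Beer–Lambert: T = exp(−βL) ⇒ β = −ln(T)/L = −ln(0.384)/1.56 = 0.9571/1.56 = 0.6135 km⁻¹.

0.614 km⁻¹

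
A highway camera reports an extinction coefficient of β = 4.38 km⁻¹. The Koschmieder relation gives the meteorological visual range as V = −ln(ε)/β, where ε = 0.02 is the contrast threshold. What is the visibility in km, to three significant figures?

V = −ln(0.02) / 4.38 = 3.912 / 4.38 = 0.8932 km.

0.893 km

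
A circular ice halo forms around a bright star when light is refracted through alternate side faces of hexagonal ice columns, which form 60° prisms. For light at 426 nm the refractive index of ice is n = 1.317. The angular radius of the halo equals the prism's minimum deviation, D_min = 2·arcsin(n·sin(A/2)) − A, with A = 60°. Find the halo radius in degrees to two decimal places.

22.37°

n·sin(A/2) = 1.317 × sin 30° = 1.317 × 0.5000 = 0.6585.
D_min = 2·arcsin(0.6585) − 60° = 2 × 41.186° − 60° = 22.371°.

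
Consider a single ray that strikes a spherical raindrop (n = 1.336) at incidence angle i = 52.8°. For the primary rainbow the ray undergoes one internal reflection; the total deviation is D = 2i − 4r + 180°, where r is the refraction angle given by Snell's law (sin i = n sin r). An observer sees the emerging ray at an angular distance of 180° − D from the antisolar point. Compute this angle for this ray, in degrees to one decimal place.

40.8°

sin r = sin 52.8° / 1.336 = 0.7965/1.336 = 0.5962; r = 36.60°.
D = 2·52.8° − 4·36.60° + 180° = 105.60° − 146.39° + 180° = 139.21°.
Angle from antisolar point = 180° − D = 40.79°.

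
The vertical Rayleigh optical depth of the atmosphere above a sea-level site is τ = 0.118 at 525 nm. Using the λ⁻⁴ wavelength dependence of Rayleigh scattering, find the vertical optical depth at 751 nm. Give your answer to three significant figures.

τ(751 nm) = τ(525 nm) × (525/751)⁴ = 0.118 × (0.6991)⁴ = 0.118 × 0.2388 = 0.0282.

0.0282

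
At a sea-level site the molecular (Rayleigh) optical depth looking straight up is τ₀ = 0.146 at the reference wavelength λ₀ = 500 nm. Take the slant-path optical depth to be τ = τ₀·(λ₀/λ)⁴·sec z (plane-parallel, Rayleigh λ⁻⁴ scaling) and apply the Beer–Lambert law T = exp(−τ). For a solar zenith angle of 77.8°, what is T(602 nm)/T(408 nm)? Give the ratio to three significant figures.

Airmass: sec 77.8° = 4.7321.
τ(602 nm) = 0.146 × (500/602)⁴ × 4.7321 = 0.146 × 0.4759 × 4.7321 = 0.3288.
τ(408 nm) = 0.146 × (500/408)⁴ × 4.7321 = 0.146 × 2.2555 × 4.7321 = 1.5583.
T(602)/T(408) = exp(τ_B − τ_A) = exp(1.2295) = 3.4195.

3.42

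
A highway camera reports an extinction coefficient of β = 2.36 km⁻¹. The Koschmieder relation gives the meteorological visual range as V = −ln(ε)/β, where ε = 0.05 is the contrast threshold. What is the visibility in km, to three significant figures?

V = −ln(0.05) / 2.36 = 2.996 / 2.36 = 1.2694 km.

1.27 km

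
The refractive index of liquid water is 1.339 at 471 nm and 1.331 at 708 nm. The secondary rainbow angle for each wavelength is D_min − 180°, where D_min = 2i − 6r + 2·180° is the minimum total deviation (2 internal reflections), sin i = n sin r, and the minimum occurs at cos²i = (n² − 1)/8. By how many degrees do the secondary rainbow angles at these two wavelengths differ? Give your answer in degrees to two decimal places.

At 471 nm (n = 1.339): cos²i = 0.09912 → i = 71.650°, r = 45.141°, D_min = 232.451°, rainbow angle = 52.451°.
At 708 nm (n = 1.331): cos²i = 0.09645 → i = 71.907°, r = 45.575°, D_min = 230.365°, rainbow angle = 50.365°.
Angular width = |52.451° − 50.365°| = 2.086°.

2.09°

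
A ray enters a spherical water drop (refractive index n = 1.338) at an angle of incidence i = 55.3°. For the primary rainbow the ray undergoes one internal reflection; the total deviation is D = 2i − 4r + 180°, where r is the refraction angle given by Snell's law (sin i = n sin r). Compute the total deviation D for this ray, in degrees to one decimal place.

138.9°

sin r = sin 55.3° / 1.338 = 0.8221/1.338 = 0.6145; r = 37.91°.
D = 2·55.3° − 4·37.91° + 180° = 110.60° − 151.65° + 180° = 138.95°.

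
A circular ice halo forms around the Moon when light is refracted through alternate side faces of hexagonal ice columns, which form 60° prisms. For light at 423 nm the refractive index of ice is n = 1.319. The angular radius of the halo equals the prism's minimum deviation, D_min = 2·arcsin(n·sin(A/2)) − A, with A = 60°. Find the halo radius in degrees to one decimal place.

n·sin(A/2) = 1.319 × sin 30° = 1.319 × 0.5000 = 0.6595.
D_min = 2·arcsin(0.6595) − 60° = 2 × 41.262° − 60° = 22.524°.

22.5°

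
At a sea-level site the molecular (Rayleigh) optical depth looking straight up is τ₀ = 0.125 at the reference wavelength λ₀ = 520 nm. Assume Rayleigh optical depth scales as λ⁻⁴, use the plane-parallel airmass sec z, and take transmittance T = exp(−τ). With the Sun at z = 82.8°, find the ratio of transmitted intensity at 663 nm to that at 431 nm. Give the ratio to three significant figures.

5.67

Airmass: sec 82.8° = 7.9787.
τ(663 nm) = 0.125 × (520/663)⁴ × 7.9787 = 0.125 × 0.3784 × 7.9787 = 0.3774.
τ(431 nm) = 0.125 × (520/431)⁴ × 7.9787 = 0.125 × 2.1189 × 7.9787 = 2.1132.
T(663)/T(431) = exp(τ_B − τ_A) = exp(1.7358) = 5.6737.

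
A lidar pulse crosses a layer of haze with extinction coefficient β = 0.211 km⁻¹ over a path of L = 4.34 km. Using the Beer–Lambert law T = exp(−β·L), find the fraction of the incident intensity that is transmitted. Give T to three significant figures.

τ = β·L = 0.211 × 4.34 = 0.9157.
T = exp(−0.9157) = 0.4002.

0.400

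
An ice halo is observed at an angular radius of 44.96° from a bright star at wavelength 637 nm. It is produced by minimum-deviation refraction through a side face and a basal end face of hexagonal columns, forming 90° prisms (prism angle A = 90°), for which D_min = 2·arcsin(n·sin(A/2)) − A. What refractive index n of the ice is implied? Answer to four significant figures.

1.306

Rearranging: n = sin((D_min + A)/2) / sin(A/2).
(D_min + A)/2 = (44.96° + 90°)/2 = 67.480°.
n = sin 67.480° / sin 45° = 0.9237 / 0.7071 = 1.3064.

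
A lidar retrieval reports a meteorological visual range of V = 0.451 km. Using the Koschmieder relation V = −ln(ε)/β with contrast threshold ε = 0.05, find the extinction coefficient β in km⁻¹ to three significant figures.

β = −ln(0.05) / V = 2.996 / 0.451 = 6.6424 km⁻¹.

6.64 km⁻¹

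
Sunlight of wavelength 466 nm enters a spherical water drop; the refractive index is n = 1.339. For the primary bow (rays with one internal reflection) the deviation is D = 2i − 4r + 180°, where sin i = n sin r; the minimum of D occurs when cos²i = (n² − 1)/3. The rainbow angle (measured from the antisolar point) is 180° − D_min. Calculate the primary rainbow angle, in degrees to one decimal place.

41.2°

cos²i = (1.79292 − 1)/3 = 0.26431; i = arccos(0.51411) = 59.062°.
sin r = sin 59.062°/1.339 = 0.64057; r = 39.834°.
D_min = 2·59.062° − 4·39.834° + 180° = 138.786°.
Rainbow angle = 180° − D_min = 41.214°.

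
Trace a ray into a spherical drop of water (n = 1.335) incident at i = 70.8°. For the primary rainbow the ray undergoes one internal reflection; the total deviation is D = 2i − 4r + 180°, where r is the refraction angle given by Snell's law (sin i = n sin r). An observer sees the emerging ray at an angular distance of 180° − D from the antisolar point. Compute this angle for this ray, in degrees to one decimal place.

sin r = sin 70.8° / 1.335 = 0.9444/1.335 = 0.7074; r = 45.02°.
D = 2·70.8° − 4·45.02° + 180° = 141.60° − 180.09° + 180° = 141.51°.
Angle from antisolar point = 180° − D = 38.49°.

38.5°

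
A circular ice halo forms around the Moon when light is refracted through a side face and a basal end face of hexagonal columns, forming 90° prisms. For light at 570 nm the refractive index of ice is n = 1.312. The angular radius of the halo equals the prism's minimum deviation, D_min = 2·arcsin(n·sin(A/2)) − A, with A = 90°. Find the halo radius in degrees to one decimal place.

n·sin(A/2) = 1.312 × sin 45° = 1.312 × 0.7071 = 0.9277.
D_min = 2·arcsin(0.9277) − 90° = 2 × 68.083° − 90° = 46.166°.

46.2°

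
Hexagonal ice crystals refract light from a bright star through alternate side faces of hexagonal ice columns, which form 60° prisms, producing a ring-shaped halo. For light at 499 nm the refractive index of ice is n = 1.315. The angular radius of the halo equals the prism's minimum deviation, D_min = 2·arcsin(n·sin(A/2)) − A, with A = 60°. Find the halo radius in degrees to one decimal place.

n·sin(A/2) = 1.315 × sin 30° = 1.315 × 0.5000 = 0.6575.
D_min = 2·arcsin(0.6575) − 60° = 2 × 41.109° − 60° = 22.219°.

22.2°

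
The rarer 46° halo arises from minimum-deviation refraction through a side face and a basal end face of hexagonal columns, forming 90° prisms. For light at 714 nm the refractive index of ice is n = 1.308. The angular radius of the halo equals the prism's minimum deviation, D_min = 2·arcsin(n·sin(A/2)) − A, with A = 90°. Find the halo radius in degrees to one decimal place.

45.3°

n·sin(A/2) = 1.308 × sin 45° = 1.308 × 0.7071 = 0.9249.
D_min = 2·arcsin(0.9249) − 90° = 2 × 67.653° − 90° = 45.305°.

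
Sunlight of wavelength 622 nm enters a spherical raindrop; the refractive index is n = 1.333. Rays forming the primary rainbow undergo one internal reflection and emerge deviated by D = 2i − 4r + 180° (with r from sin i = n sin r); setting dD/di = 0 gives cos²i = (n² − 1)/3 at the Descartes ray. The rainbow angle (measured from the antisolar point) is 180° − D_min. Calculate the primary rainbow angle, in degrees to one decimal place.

cos²i = (1.77689 − 1)/3 = 0.25896; i = arccos(0.50888) = 59.410°.
sin r = sin 59.410°/1.333 = 0.64579; r = 40.225°.
D_min = 2·59.410° − 4·40.225° + 180° = 137.922°.
Rainbow angle = 180° − D_min = 42.078°.

42.1°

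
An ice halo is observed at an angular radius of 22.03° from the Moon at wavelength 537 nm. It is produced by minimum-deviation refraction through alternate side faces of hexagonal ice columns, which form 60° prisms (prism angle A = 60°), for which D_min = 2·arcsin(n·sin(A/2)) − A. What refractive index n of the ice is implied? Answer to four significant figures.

Rearranging: n = sin((D_min + A)/2) / sin(A/2).
(D_min + A)/2 = (22.03° + 60°)/2 = 41.015°.
n = sin 41.015° / sin 30° = 0.6563 / 0.5000 = 1.3125.

1.313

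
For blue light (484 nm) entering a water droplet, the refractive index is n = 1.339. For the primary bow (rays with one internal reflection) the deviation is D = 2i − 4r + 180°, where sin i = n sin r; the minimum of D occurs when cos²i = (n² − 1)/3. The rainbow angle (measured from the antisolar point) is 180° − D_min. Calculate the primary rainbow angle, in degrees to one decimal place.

41.2°

cos²i = (1.79292 − 1)/3 = 0.26431; i = arccos(0.51411) = 59.062°.
sin r = sin 59.062°/1.339 = 0.64057; r = 39.834°.
D_min = 2·59.062° − 4·39.834° + 180° = 138.786°.
Rainbow angle = 180° − D_min = 41.214°.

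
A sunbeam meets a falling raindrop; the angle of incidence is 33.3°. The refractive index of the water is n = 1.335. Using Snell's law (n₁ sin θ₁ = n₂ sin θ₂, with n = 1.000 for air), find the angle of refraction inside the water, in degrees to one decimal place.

24.3°

Snell: sin θ_r = sin θ_i / n = sin 33.3° / 1.335 = 0.5490 / 1.335 = 0.4113.
θ_r = arcsin(0.4113) = 24.28°.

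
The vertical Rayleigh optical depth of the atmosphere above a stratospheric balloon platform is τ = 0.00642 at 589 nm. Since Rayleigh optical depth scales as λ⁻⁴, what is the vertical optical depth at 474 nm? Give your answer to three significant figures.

τ(474 nm) = τ(589 nm) × (589/474)⁴ = 0.00642 × (1.2426)⁴ = 0.00642 × 2.3842 = 0.0153.

0.0153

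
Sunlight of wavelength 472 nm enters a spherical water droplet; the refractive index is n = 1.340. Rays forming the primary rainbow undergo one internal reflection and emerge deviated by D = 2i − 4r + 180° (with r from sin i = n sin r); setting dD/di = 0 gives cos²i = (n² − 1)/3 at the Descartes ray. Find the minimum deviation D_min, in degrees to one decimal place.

cos²i = (1.79560 − 1)/3 = 0.26520; i = arccos(0.51498) = 59.004°.
sin r = sin 59.004°/1.340 = 0.63971; r = 39.770°.
D_min = 2·59.004° − 4·39.770° + 180° = 138.929°.

138.9°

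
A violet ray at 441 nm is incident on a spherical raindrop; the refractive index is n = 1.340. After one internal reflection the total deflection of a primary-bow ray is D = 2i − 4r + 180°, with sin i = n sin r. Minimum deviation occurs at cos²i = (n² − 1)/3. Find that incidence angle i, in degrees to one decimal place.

59.0°

cos²i = (1.340² − 1)/3 = (1.79560 − 1)/3 = 0.26520.
cos i = 0.51498, so i = 59.004°.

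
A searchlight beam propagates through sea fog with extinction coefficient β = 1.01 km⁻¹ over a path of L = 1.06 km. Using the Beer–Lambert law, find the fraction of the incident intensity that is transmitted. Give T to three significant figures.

0.343

τ = β·L = 1.01 × 1.06 = 1.0706.
T = exp(−1.0706) = 0.3428.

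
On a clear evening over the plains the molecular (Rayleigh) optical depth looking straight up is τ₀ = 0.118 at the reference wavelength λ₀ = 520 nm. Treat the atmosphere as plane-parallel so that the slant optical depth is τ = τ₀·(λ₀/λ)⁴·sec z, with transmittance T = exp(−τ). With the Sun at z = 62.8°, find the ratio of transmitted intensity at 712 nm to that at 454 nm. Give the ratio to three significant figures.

Airmass: sec 62.8° = 2.1877.
τ(712 nm) = 0.118 × (520/712)⁴ × 2.1877 = 0.118 × 0.2845 × 2.1877 = 0.0734.
τ(454 nm) = 0.118 × (520/454)⁴ × 2.1877 = 0.118 × 1.7210 × 2.1877 = 0.4443.
T(712)/T(454) = exp(τ_B − τ_A) = exp(0.3708) = 1.4490.

1.45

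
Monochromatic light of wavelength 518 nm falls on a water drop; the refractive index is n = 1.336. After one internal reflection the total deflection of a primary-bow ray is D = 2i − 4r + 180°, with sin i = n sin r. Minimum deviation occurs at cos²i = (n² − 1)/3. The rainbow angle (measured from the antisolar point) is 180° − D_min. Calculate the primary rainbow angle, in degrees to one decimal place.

cos²i = (1.78490 − 1)/3 = 0.26163; i = arccos(0.51150) = 59.236°.
sin r = sin 59.236°/1.336 = 0.64318; r = 40.029°.
D_min = 2·59.236° − 4·40.029° + 180° = 138.356°.
Rainbow angle = 180° − D_min = 41.644°.

41.6°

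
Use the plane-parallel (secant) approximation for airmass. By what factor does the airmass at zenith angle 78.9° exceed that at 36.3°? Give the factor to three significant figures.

X(78.9°)/X(36.3°) = sec 78.9° / sec 36.3° = cos 36.3° / cos 78.9° = 0.8059/0.1925 = 4.1862.

4.19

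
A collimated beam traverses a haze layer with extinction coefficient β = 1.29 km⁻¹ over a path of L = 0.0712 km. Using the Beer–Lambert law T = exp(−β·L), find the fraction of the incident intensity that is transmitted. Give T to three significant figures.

0.912

τ = β·L = 1.29 × 0.0712 = 0.0918.
T = exp(−0.0918) = 0.9122.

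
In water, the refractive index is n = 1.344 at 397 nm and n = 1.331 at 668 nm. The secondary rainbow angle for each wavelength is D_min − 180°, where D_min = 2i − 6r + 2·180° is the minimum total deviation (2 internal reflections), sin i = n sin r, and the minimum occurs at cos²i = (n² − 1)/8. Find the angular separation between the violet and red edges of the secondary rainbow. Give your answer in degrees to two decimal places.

At 397 nm (n = 1.344): cos²i = 0.10079 → i = 71.490°, r = 44.874°, D_min = 233.733°, rainbow angle = 53.733°.
At 668 nm (n = 1.331): cos²i = 0.09645 → i = 71.907°, r = 45.575°, D_min = 230.365°, rainbow angle = 50.365°.
Angular width = |53.733° − 50.365°| = 3.368°.

3.37°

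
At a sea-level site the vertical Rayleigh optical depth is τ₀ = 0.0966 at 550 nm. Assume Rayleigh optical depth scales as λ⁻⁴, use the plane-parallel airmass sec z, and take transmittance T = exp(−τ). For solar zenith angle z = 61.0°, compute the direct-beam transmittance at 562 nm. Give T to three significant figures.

0.833

sec 61.0° = 2.0627.
τ = 0.0966 × (550/562)⁴ × 2.0627 = 0.0966 × 0.9173 × 2.0627 = 0.1828.
T = exp(−0.1828) = 0.8330.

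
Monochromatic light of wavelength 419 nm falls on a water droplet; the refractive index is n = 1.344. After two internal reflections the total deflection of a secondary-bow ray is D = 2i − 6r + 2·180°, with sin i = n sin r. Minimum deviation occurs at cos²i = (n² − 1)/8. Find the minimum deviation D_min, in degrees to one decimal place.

cos²i = (1.80634 − 1)/8 = 0.10079; i = arccos(0.31748) = 71.490°.
sin r = sin 71.490°/1.344 = 0.70555; r = 44.874°.
D_min = 2·71.490° − 6·44.874° + 360° = 233.733°.

233.7°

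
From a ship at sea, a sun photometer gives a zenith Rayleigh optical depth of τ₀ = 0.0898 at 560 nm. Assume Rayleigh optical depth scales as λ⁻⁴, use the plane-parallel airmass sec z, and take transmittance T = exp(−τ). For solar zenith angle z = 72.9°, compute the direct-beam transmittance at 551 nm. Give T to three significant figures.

0.722

sec 72.9° = 3.4009.
τ = 0.0898 × (560/551)⁴ × 3.4009 = 0.0898 × 1.0670 × 3.4009 = 0.3258.
T = exp(−0.3258) = 0.7219.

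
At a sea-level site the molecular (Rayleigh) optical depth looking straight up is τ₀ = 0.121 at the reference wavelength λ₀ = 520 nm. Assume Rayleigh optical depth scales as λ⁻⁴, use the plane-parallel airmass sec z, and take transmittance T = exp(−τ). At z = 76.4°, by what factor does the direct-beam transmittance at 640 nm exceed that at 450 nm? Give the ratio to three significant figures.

Airmass: sec 76.4° = 4.2527.
τ(640 nm) = 0.121 × (520/640)⁴ × 4.2527 = 0.121 × 0.4358 × 4.2527 = 0.2243.
τ(450 nm) = 0.121 × (520/450)⁴ × 4.2527 = 0.121 × 1.7830 × 4.2527 = 0.9175.
T(640)/T(450) = exp(τ_B − τ_A) = exp(0.6933) = 2.0002.

2.00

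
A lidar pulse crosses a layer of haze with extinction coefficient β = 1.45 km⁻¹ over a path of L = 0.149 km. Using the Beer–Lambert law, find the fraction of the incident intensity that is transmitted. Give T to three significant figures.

0.806

τ = β·L = 1.45 × 0.149 = 0.2160.
T = exp(−0.2160) = 0.8057.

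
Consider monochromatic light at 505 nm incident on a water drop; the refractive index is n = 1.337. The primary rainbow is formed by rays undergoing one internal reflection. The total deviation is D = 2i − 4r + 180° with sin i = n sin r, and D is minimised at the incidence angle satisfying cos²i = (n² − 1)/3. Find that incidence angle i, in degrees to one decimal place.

59.2°

cos²i = (1.337² − 1)/3 = (1.78757 − 1)/3 = 0.26252.
cos i = 0.51237, so i = 59.178°.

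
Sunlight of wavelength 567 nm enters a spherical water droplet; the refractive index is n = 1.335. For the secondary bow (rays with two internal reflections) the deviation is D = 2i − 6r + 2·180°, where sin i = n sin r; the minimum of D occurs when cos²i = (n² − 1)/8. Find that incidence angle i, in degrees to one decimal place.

71.8°

cos²i = (1.335² − 1)/8 = (1.78222 − 1)/8 = 0.09778.
cos i = 0.31269, so i = 71.778°.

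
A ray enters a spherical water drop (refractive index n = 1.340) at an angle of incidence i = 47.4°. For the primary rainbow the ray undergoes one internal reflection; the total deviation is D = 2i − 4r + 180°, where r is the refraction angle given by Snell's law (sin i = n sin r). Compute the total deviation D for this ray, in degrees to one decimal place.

sin r = sin 47.4° / 1.340 = 0.7361/1.340 = 0.5493; r = 33.32°.
D = 2·47.4° − 4·33.32° + 180° = 94.80° − 133.28° + 180° = 141.52°.

141.5°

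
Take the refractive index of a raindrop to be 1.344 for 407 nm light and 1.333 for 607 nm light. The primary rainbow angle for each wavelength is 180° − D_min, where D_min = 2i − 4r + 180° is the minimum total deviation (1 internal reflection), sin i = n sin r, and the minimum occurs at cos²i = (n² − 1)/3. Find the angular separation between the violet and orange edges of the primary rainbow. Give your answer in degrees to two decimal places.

At 407 nm (n = 1.344): cos²i = 0.26878 → i = 58.772°, r = 39.512°, D_min = 139.495°, rainbow angle = 40.505°.
At 607 nm (n = 1.333): cos²i = 0.25896 → i = 59.410°, r = 40.225°, D_min = 137.922°, rainbow angle = 42.078°.
Angular width = |40.505° − 42.078°| = 1.573°.

1.57°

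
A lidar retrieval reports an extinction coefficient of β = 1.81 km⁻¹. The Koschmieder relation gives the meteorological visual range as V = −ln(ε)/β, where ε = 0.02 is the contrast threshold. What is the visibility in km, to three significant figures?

V = −ln(0.02) / 1.81 = 3.912 / 1.81 = 2.1613 km.

2.16 km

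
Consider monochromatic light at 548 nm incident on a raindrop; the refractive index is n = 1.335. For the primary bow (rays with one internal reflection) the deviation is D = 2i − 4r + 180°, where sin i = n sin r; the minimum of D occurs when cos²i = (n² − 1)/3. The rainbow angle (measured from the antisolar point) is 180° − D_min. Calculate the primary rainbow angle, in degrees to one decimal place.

cos²i = (1.78222 − 1)/3 = 0.26074; i = arccos(0.51063) = 59.294°.
sin r = sin 59.294°/1.335 = 0.64405; r = 40.094°.
D_min = 2·59.294° − 4·40.094° + 180° = 138.212°.
Rainbow angle = 180° − D_min = 41.788°.

41.8°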